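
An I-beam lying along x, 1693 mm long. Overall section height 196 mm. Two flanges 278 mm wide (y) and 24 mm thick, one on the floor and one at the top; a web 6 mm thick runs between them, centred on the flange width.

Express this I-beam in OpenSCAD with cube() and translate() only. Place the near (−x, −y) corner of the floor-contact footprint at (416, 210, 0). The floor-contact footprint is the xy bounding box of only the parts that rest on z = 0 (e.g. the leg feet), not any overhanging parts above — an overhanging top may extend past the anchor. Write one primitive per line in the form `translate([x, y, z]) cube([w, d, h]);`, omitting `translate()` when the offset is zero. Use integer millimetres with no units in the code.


translate([416, 210, 0]) cube([1693, 278, 24]);
translate([416, 346, 24]) cube([1693, 6, 148]);
translate([416, 210, 172]) cube([1693, 278, 24]);


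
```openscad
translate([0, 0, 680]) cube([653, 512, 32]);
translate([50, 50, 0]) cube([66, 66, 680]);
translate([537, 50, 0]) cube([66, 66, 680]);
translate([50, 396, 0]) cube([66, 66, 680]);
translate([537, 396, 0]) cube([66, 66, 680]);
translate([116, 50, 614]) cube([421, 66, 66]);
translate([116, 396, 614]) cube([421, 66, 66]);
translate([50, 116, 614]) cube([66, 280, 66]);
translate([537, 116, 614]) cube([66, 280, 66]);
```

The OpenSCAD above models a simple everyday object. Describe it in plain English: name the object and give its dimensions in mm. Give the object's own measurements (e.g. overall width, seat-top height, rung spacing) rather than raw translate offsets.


A rectangular dining table. The top is 653×512×32 mm with its upper surface at z = 712 mm. It stands on four 66×66 mm square legs, each inset 50 mm from the nearest pair of top edges, running from the floor to the underside of the top. Four apron rails, 66 mm thick and 66 mm tall, run between adjacent legs with their top edges flush with the underside of the top and their outer faces flush with the legs' outer faces.


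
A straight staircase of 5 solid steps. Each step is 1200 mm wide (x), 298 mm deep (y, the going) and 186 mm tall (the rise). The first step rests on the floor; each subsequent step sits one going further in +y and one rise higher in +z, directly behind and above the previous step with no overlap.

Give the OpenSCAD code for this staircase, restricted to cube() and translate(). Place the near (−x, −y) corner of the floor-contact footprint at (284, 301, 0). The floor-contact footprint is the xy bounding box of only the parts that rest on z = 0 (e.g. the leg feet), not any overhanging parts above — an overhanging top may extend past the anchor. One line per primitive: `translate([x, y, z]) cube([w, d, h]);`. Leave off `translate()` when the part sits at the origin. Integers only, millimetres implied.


translate([284, 301, 0]) cube([1200, 298, 186]);
translate([284, 599, 186]) cube([1200, 298, 186]);
translate([284, 897, 372]) cube([1200, 298, 186]);
translate([284, 1195, 558]) cube([1200, 298, 186]);
translate([284, 1493, 744]) cube([1200, 298, 186]);


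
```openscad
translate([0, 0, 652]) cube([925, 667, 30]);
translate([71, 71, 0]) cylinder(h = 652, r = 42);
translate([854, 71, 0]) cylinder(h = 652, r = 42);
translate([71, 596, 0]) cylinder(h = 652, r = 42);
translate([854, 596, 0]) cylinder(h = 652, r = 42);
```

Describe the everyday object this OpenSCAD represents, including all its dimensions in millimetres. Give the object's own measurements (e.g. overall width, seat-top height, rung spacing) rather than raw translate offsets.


A table: top 925 mm (x) × 667 mm (y), 30 mm thick, upper face at z = 682 mm, on four round legs of 84 mm diameter, each leg's bounding box inset 29 mm from the nearest pair of top edges from z = 0 to the bottom of the top.


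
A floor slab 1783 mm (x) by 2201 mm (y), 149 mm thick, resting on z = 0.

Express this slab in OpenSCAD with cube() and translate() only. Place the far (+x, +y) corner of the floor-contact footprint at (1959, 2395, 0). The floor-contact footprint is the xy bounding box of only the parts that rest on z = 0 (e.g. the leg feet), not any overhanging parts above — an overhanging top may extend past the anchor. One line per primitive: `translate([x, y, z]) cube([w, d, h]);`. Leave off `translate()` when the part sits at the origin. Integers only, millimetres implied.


translate([176, 194, 0]) cube([1783, 2201, 149]);


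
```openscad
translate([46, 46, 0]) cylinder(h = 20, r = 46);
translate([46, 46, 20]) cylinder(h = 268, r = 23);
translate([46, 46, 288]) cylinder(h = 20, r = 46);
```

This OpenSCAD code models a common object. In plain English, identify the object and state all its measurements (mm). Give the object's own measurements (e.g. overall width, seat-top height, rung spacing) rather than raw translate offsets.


A spool: two coaxial disc flanges of radius 46 mm and thickness 20 mm, joined by a core cylinder of radius 23 mm and height 268 mm. The lower flange rests on z = 0 and the three cylinders share a vertical axis.


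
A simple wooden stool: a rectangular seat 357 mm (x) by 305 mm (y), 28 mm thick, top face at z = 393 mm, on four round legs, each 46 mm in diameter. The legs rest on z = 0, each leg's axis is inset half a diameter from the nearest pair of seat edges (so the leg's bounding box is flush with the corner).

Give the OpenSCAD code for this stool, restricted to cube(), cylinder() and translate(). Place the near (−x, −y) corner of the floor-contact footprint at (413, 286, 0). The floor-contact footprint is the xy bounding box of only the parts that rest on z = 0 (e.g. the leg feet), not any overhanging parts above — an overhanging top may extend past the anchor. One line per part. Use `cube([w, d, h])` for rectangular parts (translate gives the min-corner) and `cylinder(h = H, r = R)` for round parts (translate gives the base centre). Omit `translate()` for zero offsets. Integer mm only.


// leg_h = 393 - 28 = 365
translate([413, 286, 365]) cube([357, 305, 28]);
translate([436, 309, 0]) cylinder(h = 365, r = 23);
translate([747, 309, 0]) cylinder(h = 365, r = 23);
translate([436, 568, 0]) cylinder(h = 365, r = 23);
translate([747, 568, 0]) cylinder(h = 365, r = 23);


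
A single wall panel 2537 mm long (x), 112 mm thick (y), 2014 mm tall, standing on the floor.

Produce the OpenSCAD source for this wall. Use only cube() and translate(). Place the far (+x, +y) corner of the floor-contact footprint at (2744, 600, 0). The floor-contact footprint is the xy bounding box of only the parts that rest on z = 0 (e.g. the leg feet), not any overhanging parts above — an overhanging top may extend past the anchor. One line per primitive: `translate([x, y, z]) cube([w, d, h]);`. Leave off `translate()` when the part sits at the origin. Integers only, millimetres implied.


translate([207, 488, 0]) cube([2537, 112, 2014]);


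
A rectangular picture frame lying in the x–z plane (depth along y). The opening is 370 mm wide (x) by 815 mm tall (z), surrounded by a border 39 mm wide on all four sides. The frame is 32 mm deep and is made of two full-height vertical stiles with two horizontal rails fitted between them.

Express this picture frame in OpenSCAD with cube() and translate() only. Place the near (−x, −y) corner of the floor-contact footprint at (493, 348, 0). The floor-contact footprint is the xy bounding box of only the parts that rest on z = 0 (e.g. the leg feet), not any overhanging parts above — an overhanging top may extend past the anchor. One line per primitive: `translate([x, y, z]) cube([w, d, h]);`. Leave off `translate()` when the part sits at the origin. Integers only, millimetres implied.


translate([493, 348, 0]) cube([39, 32, 893]);
translate([902, 348, 0]) cube([39, 32, 893]);
translate([532, 348, 0]) cube([370, 32, 39]);
translate([532, 348, 854]) cube([370, 32, 39]);


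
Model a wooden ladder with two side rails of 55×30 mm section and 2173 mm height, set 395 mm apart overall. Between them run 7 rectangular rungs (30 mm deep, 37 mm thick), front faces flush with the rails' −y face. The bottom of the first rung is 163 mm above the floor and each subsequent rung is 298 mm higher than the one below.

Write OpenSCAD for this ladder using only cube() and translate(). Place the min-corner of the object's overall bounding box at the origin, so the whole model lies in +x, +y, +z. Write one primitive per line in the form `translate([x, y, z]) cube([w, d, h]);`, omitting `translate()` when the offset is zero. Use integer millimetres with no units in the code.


cube([55, 30, 2173]);
translate([340, 0, 0]) cube([55, 30, 2173]);
translate([55, 0, 163]) cube([285, 30, 37]);
translate([55, 0, 461]) cube([285, 30, 37]);
translate([55, 0, 759]) cube([285, 30, 37]);
translate([55, 0, 1057]) cube([285, 30, 37]);
translate([55, 0, 1355]) cube([285, 30, 37]);
translate([55, 0, 1653]) cube([285, 30, 37]);
translate([55, 0, 1951]) cube([285, 30, 37]);


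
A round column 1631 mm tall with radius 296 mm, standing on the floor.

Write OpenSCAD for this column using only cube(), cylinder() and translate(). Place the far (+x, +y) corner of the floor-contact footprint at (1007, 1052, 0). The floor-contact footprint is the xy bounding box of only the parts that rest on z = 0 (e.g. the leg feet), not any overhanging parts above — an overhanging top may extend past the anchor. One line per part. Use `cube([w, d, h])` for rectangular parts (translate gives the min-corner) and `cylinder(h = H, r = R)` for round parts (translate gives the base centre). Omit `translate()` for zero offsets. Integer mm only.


translate([711, 756, 0]) cylinder(h = 1631, r = 296);


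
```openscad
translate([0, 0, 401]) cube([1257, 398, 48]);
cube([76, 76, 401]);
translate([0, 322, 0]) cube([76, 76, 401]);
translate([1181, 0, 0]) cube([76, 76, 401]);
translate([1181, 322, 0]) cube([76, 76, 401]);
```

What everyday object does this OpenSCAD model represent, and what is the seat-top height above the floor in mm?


A bench. The seat-top height is 449 mm.

A long slab on four corner posts — a bench. The slab sits at z = 401 with thickness 48, so the top is 401 + 48 = 449 mm.


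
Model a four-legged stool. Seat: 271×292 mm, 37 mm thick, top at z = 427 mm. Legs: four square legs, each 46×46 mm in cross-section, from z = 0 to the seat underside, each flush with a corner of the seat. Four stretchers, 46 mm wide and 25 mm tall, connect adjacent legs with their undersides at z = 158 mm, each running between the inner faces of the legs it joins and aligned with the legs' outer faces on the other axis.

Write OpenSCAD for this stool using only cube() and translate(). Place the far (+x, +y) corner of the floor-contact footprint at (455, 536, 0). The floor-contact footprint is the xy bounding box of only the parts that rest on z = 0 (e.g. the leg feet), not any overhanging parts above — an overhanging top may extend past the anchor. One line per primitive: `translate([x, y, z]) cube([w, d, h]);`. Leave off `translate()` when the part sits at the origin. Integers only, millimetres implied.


// leg_h = 427 - 37 = 390
// stretcher span = 271 - 2*46 = 179
translate([184, 244, 390]) cube([271, 292, 37]);
translate([184, 244, 0]) cube([46, 46, 390]);
translate([409, 244, 0]) cube([46, 46, 390]);
translate([184, 490, 0]) cube([46, 46, 390]);
translate([409, 490, 0]) cube([46, 46, 390]);
translate([230, 244, 158]) cube([179, 46, 25]);
translate([230, 490, 158]) cube([179, 46, 25]);
translate([184, 290, 158]) cube([46, 200, 25]);
translate([409, 290, 158]) cube([46, 200, 25]);


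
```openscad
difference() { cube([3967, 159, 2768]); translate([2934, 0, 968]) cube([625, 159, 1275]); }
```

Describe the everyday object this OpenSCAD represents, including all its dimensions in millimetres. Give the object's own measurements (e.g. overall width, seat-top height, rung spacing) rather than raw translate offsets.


A wall 3967 mm long (x), 159 mm thick (y), 2768 mm tall, with a rectangular window opening cut through it. The opening is 625 mm wide and 1275 mm tall; its sill is at z = 968 mm and its near (−x) edge is 2934 mm from the wall's −x end. The opening passes through the full wall thickness.


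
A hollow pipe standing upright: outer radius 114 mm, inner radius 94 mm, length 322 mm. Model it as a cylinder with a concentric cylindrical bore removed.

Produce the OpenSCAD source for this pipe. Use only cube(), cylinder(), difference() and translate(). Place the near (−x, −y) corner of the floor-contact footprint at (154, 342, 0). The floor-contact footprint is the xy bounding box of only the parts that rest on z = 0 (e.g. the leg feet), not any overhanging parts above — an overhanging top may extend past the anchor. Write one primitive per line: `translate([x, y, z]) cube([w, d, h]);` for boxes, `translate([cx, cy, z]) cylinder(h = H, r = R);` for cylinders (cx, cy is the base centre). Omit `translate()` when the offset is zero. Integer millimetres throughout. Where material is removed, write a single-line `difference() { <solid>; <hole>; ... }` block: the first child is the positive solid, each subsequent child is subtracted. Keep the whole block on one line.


difference() { translate([268, 456, 0]) cylinder(h = 322, r = 114); translate([268, 456, 0]) cylinder(h = 322, r = 94); }


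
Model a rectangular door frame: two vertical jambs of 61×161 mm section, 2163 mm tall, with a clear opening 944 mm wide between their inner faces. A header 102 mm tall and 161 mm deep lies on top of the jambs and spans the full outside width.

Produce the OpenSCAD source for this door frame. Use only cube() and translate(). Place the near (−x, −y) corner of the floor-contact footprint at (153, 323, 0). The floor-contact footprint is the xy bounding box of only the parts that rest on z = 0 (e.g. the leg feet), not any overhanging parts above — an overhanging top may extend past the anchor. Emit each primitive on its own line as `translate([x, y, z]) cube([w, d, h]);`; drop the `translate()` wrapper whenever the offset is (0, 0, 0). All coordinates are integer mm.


translate([153, 323, 0]) cube([61, 161, 2163]);
translate([1158, 323, 0]) cube([61, 161, 2163]);
translate([153, 323, 2163]) cube([1066, 161, 102]);


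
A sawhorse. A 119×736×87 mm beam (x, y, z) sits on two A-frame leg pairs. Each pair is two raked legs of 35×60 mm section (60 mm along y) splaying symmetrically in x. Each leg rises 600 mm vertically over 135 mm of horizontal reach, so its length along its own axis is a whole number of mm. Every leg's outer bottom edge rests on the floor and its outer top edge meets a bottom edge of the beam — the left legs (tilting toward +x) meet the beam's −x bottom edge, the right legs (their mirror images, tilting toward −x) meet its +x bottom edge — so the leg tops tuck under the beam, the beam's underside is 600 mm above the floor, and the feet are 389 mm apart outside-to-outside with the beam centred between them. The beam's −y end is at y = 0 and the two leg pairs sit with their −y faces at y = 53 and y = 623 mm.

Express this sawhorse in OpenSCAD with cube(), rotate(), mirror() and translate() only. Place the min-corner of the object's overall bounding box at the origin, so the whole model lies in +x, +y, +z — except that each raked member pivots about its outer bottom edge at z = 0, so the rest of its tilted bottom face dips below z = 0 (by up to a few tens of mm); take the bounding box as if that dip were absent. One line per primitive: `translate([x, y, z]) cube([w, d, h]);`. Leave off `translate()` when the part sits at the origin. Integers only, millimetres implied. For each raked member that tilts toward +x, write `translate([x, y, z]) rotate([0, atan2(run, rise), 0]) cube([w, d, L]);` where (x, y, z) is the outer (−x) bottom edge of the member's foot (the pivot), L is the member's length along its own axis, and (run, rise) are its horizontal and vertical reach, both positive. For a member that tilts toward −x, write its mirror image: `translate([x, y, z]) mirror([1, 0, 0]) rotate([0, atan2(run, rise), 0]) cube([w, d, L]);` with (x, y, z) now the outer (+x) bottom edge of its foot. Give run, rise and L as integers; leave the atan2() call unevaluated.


translate([135, 0, 600]) cube([119, 736, 87]);
translate([0, 53, 0]) rotate([0, atan2(135, 600), 0]) cube([35, 60, 615]);
translate([389, 53, 0]) mirror([1, 0, 0]) rotate([0, atan2(135, 600), 0]) cube([35, 60, 615]);
translate([0, 623, 0]) rotate([0, atan2(135, 600), 0]) cube([35, 60, 615]);
translate([389, 623, 0]) mirror([1, 0, 0]) rotate([0, atan2(135, 600), 0]) cube([35, 60, 615]);


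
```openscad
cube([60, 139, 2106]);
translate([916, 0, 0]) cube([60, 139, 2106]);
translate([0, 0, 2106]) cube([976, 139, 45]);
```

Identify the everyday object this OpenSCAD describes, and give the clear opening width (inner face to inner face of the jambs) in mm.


A door frame. The clear opening width is 856 mm.

Two 2106 mm tall posts with a header on top — a door frame. The left jamb is 60 mm wide at x = 0; the right jamb starts at x = 916. The clear opening is 916 − 60 = 856 mm.


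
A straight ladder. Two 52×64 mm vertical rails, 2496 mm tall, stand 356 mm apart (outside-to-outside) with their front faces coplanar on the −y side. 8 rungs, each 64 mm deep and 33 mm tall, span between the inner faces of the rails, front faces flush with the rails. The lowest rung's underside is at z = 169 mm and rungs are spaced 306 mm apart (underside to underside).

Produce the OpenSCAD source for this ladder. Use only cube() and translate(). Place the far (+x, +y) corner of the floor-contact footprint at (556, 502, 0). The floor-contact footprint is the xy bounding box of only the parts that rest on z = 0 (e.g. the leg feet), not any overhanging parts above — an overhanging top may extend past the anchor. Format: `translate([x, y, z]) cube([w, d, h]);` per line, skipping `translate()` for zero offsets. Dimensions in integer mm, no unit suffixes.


translate([200, 438, 0]) cube([52, 64, 2496]);
translate([504, 438, 0]) cube([52, 64, 2496]);
translate([252, 438, 169]) cube([252, 64, 33]);
translate([252, 438, 475]) cube([252, 64, 33]);
translate([252, 438, 781]) cube([252, 64, 33]);
translate([252, 438, 1087]) cube([252, 64, 33]);
translate([252, 438, 1393]) cube([252, 64, 33]);
translate([252, 438, 1699]) cube([252, 64, 33]);
translate([252, 438, 2005]) cube([252, 64, 33]);
translate([252, 438, 2311]) cube([252, 64, 33]);


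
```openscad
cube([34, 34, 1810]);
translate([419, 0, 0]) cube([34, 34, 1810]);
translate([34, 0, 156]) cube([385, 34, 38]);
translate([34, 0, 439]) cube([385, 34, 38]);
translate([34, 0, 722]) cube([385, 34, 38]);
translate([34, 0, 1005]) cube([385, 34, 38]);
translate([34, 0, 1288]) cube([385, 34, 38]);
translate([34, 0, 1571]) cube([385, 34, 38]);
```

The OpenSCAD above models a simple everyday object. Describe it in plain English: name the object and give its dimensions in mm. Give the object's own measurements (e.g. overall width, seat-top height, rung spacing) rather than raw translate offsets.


A straight ladder. Two 34×34 mm vertical rails, 1810 mm tall, stand 453 mm apart (outside-to-outside) with their front faces coplanar on the −y side. 6 rungs, each 34 mm deep and 38 mm tall, span between the inner faces of the rails, front faces flush with the rails. The lowest rung's underside is at z = 156 mm and rungs are spaced 283 mm apart (underside to underside).


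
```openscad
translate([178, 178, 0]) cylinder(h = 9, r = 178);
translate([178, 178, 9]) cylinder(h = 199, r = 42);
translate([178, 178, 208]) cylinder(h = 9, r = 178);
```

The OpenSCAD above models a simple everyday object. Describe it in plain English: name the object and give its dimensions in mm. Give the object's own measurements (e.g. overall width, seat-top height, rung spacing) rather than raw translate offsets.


A spool: two coaxial disc flanges of radius 178 mm and thickness 9 mm, joined by a core cylinder of radius 42 mm and height 199 mm. The lower flange rests on z = 0 and the three cylinders share a vertical axis.


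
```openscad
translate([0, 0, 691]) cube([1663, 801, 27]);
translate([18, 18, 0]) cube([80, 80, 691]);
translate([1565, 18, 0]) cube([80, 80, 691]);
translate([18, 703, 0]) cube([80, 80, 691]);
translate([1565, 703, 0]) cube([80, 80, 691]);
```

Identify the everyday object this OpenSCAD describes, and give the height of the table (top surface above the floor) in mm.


A table. The table height is 718 mm.

A 1663×801×27 slab sits at z = 691 on four 80 mm square posts — a table. The top surface is at 691 + 27 = 718 mm.


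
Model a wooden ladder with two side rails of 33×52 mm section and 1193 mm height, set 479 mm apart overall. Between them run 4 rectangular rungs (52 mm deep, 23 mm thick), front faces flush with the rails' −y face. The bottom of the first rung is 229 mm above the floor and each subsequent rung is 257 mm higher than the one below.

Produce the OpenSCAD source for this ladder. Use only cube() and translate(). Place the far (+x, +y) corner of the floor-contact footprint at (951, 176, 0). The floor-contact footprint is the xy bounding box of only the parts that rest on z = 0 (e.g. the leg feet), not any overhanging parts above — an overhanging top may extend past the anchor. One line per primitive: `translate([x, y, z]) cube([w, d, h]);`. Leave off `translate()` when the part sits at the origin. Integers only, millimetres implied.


// rung span = 479 - 2*33 = 413
// rung[k] z = 229 + k*257
translate([472, 124, 0]) cube([33, 52, 1193]);
translate([918, 124, 0]) cube([33, 52, 1193]);
translate([505, 124, 229]) cube([413, 52, 23]);
translate([505, 124, 486]) cube([413, 52, 23]);
translate([505, 124, 743]) cube([413, 52, 23]);
translate([505, 124, 1000]) cube([413, 52, 23]);


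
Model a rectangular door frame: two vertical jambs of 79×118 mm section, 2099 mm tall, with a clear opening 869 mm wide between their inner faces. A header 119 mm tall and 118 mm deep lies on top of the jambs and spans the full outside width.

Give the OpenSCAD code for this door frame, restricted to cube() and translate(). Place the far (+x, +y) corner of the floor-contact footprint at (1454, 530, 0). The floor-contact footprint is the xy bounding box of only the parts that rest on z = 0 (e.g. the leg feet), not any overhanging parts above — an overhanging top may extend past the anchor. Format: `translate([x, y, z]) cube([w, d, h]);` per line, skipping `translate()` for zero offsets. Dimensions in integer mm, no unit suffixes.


translate([427, 412, 0]) cube([79, 118, 2099]);
translate([1375, 412, 0]) cube([79, 118, 2099]);
translate([427, 412, 2099]) cube([1027, 118, 119]);


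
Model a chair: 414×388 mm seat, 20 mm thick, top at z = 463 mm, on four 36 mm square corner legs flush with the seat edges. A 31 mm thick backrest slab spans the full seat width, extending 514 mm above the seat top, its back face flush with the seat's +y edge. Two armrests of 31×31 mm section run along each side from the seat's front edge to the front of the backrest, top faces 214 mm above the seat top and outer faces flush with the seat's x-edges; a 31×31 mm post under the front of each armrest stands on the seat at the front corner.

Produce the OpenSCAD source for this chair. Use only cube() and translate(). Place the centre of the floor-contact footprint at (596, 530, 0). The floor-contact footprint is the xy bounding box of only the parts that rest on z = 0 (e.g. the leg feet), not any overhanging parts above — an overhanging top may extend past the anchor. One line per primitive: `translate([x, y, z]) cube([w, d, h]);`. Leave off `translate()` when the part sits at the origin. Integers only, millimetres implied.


translate([389, 336, 443]) cube([414, 388, 20]);
translate([389, 336, 0]) cube([36, 36, 443]);
translate([767, 336, 0]) cube([36, 36, 443]);
translate([389, 688, 0]) cube([36, 36, 443]);
translate([767, 688, 0]) cube([36, 36, 443]);
translate([389, 693, 463]) cube([414, 31, 514]);
translate([389, 336, 646]) cube([31, 357, 31]);
translate([772, 336, 646]) cube([31, 357, 31]);
translate([389, 336, 463]) cube([31, 31, 183]);
translate([772, 336, 463]) cube([31, 31, 183]);


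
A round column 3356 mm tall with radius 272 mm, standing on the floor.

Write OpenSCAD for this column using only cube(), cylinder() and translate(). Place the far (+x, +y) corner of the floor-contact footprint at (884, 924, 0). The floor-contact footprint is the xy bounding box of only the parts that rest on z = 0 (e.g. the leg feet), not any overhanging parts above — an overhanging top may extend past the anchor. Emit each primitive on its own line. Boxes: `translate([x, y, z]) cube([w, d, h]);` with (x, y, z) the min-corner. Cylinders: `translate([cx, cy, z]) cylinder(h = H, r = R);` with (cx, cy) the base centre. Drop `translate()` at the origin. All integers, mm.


translate([612, 652, 0]) cylinder(h = 3356, r = 272);


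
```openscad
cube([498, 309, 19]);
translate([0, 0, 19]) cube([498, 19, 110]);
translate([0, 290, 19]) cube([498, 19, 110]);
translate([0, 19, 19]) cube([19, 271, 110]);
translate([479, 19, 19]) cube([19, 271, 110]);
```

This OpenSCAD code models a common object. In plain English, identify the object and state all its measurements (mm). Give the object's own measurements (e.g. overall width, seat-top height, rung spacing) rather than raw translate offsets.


An open-topped rectangular box: outside dimensions 498×309×129 mm, with a uniform wall and base thickness of 19 mm. The base is a full 498×309 slab on the floor; four walls sit on top of the base. The front and back walls (the −y and +y sides) span the full width; the two side walls fit between them.


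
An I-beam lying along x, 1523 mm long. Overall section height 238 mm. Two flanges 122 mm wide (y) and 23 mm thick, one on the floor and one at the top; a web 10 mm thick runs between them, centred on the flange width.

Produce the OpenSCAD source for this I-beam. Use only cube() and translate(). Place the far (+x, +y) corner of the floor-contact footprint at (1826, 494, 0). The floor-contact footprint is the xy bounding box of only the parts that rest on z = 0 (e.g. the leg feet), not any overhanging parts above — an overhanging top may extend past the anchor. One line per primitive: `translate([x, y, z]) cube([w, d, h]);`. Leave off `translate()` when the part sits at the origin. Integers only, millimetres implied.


translate([303, 372, 0]) cube([1523, 122, 23]);
translate([303, 428, 23]) cube([1523, 10, 192]);
translate([303, 372, 215]) cube([1523, 122, 23]);


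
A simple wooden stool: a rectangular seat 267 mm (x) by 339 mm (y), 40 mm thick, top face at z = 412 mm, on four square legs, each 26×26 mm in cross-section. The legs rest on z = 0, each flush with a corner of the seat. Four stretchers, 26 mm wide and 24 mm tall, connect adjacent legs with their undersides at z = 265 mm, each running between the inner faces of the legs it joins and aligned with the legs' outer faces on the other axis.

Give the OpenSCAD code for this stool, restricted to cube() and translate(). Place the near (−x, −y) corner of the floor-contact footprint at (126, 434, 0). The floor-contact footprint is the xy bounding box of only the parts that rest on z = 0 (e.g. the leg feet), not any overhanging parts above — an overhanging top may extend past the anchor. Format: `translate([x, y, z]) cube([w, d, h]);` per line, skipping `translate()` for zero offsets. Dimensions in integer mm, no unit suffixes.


// leg_h = 412 - 40 = 372
// stretcher span = 267 - 2*26 = 215
translate([126, 434, 372]) cube([267, 339, 40]);
translate([126, 434, 0]) cube([26, 26, 372]);
translate([367, 434, 0]) cube([26, 26, 372]);
translate([126, 747, 0]) cube([26, 26, 372]);
translate([367, 747, 0]) cube([26, 26, 372]);
translate([152, 434, 265]) cube([215, 26, 24]);
translate([152, 747, 265]) cube([215, 26, 24]);
translate([126, 460, 265]) cube([26, 287, 24]);
translate([367, 460, 265]) cube([26, 287, 24]);


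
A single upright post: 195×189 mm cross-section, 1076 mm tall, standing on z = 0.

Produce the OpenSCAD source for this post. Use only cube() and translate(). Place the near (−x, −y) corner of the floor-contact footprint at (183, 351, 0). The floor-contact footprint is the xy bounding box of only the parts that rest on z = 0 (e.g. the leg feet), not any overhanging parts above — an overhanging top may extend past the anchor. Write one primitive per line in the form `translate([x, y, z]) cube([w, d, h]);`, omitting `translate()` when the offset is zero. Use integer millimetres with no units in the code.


translate([183, 351, 0]) cube([195, 189, 1076]);


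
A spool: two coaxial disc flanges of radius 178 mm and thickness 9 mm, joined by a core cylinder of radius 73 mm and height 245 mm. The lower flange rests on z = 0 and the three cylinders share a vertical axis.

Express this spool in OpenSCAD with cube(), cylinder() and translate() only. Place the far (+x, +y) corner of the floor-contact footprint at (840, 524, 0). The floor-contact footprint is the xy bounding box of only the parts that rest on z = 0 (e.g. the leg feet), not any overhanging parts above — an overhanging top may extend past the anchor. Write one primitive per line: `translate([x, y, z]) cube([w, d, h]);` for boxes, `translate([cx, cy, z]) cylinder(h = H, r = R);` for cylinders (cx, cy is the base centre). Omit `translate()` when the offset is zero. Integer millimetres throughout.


translate([662, 346, 0]) cylinder(h = 9, r = 178);
translate([662, 346, 9]) cylinder(h = 245, r = 73);
translate([662, 346, 254]) cylinder(h = 9, r = 178);


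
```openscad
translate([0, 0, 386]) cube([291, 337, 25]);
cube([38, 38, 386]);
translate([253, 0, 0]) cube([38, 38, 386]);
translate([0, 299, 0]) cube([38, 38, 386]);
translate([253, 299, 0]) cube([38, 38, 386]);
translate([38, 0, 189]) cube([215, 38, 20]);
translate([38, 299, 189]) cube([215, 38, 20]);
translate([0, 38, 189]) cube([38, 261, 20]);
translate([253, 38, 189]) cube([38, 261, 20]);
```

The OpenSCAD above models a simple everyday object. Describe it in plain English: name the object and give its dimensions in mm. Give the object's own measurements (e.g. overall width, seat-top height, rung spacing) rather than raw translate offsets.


A simple wooden stool: a rectangular seat 291 mm (x) by 337 mm (y), 25 mm thick, top face at z = 411 mm, on four square legs, each 38×38 mm in cross-section. The legs rest on z = 0, each flush with a corner of the seat. Four stretchers, 38 mm wide and 20 mm tall, connect adjacent legs with their undersides at z = 189 mm, each running between the inner faces of the legs it joins and aligned with the legs' outer faces on the other axis.


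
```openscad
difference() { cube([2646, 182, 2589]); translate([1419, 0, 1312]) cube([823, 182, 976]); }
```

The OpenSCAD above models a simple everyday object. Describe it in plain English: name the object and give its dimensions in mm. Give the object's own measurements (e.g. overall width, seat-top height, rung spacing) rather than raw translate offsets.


A wall 2646 mm long (x), 182 mm thick (y), 2589 mm tall, with a rectangular window opening cut through it. The opening is 823 mm wide and 976 mm tall; its sill is at z = 1312 mm and its near (−x) edge is 1419 mm from the wall's −x end. The opening passes through the full wall thickness.


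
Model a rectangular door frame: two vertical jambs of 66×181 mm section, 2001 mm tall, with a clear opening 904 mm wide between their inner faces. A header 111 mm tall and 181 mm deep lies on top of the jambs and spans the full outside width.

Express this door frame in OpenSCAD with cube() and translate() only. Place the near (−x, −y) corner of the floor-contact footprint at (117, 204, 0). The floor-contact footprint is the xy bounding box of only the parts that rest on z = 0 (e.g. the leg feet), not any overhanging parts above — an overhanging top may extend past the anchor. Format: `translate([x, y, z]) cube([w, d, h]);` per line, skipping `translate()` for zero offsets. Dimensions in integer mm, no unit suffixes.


translate([117, 204, 0]) cube([66, 181, 2001]);
translate([1087, 204, 0]) cube([66, 181, 2001]);
translate([117, 204, 2001]) cube([1036, 181, 111]);


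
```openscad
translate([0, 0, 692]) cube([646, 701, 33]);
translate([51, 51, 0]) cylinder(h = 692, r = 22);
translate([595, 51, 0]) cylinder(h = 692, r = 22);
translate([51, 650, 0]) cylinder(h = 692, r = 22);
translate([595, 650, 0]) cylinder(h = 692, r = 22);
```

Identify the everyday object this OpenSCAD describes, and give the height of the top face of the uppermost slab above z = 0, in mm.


A table. The table height is 725 mm.

A 646×701×33 slab sits at z = 692 on four Ø44 mm round legs — a table. The top surface is at 692 + 33 = 725 mm.


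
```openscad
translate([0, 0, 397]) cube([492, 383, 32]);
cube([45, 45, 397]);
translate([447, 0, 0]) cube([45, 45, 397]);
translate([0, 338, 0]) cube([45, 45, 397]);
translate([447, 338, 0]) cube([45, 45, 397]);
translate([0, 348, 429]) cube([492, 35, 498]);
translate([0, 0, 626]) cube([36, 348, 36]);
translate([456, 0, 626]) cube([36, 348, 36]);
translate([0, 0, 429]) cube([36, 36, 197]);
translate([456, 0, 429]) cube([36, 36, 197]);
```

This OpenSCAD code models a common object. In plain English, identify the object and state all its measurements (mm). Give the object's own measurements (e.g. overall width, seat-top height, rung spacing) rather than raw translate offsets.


A chair. The seat is a 492×383×32 mm slab with its top at z = 429 mm, on four 45×45 mm corner legs (flush with the seat edges, standing on z = 0). A flat backrest 35 mm thick, 498 mm tall, spans the full seat width and rises from the seat top along its +y edge, rear face flush with the rear of the seat. Two armrests of 36×36 mm section run along each side from the seat's front edge to the front of the backrest, top faces 233 mm above the seat top and outer faces flush with the seat's x-edges; a 36×36 mm post under the front of each armrest stands on the seat at the front corner.


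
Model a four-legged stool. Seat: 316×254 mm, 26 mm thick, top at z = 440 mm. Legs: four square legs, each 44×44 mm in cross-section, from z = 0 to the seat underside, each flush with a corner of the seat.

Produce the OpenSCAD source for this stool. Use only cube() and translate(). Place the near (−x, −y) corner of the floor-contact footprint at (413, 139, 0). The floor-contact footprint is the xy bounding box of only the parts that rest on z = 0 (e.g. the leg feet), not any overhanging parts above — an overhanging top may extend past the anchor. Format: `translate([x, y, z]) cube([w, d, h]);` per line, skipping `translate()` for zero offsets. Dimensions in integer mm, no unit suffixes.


translate([413, 139, 414]) cube([316, 254, 26]);
translate([413, 139, 0]) cube([44, 44, 414]);
translate([685, 139, 0]) cube([44, 44, 414]);
translate([413, 349, 0]) cube([44, 44, 414]);
translate([685, 349, 0]) cube([44, 44, 414]);


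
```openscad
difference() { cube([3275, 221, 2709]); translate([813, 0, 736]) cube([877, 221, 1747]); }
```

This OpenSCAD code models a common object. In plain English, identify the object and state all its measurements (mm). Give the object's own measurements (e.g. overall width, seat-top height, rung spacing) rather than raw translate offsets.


A wall 3275 mm long (x), 221 mm thick (y), 2709 mm tall, with a rectangular window opening cut through it. The opening is 877 mm wide and 1747 mm tall; its sill is at z = 736 mm and its near (−x) edge is 813 mm from the wall's −x end. The opening passes through the full wall thickness.


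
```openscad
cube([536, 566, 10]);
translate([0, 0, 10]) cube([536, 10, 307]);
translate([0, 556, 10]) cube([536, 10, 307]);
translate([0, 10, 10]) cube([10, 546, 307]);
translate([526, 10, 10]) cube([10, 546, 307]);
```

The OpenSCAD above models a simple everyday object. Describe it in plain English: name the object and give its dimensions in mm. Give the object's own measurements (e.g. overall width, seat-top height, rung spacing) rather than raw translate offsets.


An open-topped rectangular box: outside dimensions 536×566×317 mm, with a uniform wall and base thickness of 10 mm. The base is a full 536×566 slab on the floor; four walls sit on top of the base. The front and back walls (the −y and +y sides) span the full width; the two side walls fit between them.


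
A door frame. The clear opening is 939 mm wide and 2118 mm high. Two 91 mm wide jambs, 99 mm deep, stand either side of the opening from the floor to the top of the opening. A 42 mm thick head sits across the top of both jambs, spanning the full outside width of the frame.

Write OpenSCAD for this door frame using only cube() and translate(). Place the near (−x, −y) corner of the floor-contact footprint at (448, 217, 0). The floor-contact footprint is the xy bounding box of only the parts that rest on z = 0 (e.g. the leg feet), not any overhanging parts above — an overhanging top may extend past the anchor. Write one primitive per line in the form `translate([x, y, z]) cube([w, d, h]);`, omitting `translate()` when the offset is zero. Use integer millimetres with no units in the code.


translate([448, 217, 0]) cube([91, 99, 2118]);
translate([1478, 217, 0]) cube([91, 99, 2118]);
translate([448, 217, 2118]) cube([1121, 99, 42]);


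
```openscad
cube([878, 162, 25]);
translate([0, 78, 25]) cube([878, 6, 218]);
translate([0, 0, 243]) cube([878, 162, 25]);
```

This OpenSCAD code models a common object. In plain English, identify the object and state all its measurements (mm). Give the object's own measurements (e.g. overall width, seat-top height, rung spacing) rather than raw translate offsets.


An I-beam lying along x, 878 mm long. Overall section height 268 mm. Two flanges 162 mm wide (y) and 25 mm thick, one on the floor and one at the top; a web 6 mm thick runs between them, centred on the flange width.


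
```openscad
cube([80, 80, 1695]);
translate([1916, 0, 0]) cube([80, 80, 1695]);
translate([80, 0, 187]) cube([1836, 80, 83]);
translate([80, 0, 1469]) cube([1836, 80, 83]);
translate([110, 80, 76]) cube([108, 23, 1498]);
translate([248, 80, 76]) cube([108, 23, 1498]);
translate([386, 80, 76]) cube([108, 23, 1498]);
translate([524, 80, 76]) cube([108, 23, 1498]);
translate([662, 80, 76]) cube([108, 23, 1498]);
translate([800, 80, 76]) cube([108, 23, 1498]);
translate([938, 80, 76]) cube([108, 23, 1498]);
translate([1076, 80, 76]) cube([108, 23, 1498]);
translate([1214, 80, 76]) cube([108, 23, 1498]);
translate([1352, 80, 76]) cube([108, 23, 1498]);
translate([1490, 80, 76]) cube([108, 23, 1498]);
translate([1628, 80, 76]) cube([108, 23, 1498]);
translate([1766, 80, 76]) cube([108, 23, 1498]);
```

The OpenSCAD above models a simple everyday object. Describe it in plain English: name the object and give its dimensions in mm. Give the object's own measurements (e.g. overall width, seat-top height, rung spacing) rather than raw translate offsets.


A fence section. Two 80×80 mm posts, 1695 mm tall, stand on the floor with a clear span of 1836 mm between their inner faces. Two horizontal rails of 80×83 mm section span the gap between the posts with their undersides at z = 187 mm and z = 1469 mm, flush with the posts' −y face. 13 pickets, each 108 mm wide, 23 mm thick and 1498 mm tall, are fixed to the +y face of the rails with their bottoms at z = 76 mm, spaced across the span with a 30 mm gap after the −x post and between neighbouring pickets, with 42 mm left before the +x post.


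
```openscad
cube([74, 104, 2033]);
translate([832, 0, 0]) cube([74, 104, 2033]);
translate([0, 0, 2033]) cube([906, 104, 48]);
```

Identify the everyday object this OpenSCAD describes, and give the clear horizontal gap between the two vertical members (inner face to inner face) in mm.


A door frame. The clear opening width is 758 mm.

Two 2033 mm tall posts with a header on top — a door frame. The left jamb is 74 mm wide at x = 0; the right jamb starts at x = 832. The clear opening is 832 − 74 = 758 mm.


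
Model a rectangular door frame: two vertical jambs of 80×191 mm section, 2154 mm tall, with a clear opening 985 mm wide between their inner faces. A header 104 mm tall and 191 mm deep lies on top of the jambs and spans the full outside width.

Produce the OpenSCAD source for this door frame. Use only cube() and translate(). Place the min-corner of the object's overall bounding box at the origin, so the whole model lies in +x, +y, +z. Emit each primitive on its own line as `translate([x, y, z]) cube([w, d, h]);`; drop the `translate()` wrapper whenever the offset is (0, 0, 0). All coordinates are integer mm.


cube([80, 191, 2154]);
translate([1065, 0, 0]) cube([80, 191, 2154]);
translate([0, 0, 2154]) cube([1145, 191, 104]);
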